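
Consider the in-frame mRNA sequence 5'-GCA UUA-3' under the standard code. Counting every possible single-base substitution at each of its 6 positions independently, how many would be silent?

Codon 1 (GCA, Ala): 3 synonymous substitutions.
Codon 2 (UUA, Leu): 2 synonymous substitutions.
Total: 3 + 2 = 5.

5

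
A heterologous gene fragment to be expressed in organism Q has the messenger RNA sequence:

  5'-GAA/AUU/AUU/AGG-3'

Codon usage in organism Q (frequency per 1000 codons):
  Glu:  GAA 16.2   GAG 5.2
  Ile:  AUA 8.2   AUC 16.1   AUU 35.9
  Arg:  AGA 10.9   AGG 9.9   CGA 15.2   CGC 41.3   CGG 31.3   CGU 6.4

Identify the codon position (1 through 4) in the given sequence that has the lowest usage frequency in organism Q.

Codon 1 GAA (Glu): 16.2 per 1000.
Codon 2 AUU (Ile): 35.9 per 1000.
Codon 3 AUU (Ile): 35.9 per 1000.
Codon 4 AGG (Arg): 9.9 per 1000.
Lowest frequency is 9.9 at codon 4.

4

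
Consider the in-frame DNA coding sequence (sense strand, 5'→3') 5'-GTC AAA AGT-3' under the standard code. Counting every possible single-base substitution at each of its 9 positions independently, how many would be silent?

5

Codon 1 (GTC, Val): 3 synonymous substitutions.
Codon 2 (AAA, Lys): 1 synonymous substitution.
Codon 3 (AGT, Ser): 1 synonymous substitution.
Total: 3 + 1 + 1 = 5.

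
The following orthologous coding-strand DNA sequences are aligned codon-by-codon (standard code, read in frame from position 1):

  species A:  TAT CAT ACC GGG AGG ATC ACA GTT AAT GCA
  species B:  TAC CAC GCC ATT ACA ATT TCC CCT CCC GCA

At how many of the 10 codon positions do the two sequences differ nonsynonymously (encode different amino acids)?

6

Codon 1: TAT Tyr / TAC Tyr — synonymous.
Codon 2: CAT His / CAC His — synonymous.
Codon 3: ACC Thr / GCC Ala — nonsynonymous.
Codon 4: GGG Gly / ATT Ile — nonsynonymous.
Codon 5: AGG Arg / ACA Thr — nonsynonymous.
Codon 6: ATC Ile / ATT Ile — synonymous.
Codon 7: ACA Thr / TCC Ser — nonsynonymous.
Codon 8: GTT Val / CCT Pro — nonsynonymous.
Codon 9: AAT Asn / CCC Pro — nonsynonymous.
Codon 10: GCA Ala / GCA Ala — identical.
Nonsynonymous differences: 6.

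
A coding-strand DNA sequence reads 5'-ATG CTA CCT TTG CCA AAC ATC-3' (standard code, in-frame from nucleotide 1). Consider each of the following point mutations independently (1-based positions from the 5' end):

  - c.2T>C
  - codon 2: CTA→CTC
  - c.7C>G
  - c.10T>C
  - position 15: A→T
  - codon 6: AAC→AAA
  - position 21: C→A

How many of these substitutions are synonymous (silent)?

Codon 1: ATG (Met) → ACG (Thr) — missense.
Codon 2: CTA (Leu) → CTC (Leu) — synonymous.
Codon 3: CCT (Pro) → GCT (Ala) — missense.
Codon 4: TTG (Leu) → CTG (Leu) — synonymous.
Codon 5: CCA (Pro) → CCT (Pro) — synonymous.
Codon 6: AAC (Asn) → AAA (Lys) — missense.
Codon 7: ATC (Ile) → ATA (Ile) — synonymous.
Synonymous: 4 of 7.

4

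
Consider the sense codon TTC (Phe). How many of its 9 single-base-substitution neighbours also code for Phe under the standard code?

Position 1: none → 0 synonymous.
Position 2: none → 0 synonymous.
Position 3: TTT → 1 synonymous.
Total: 0 + 0 + 1 = 1.

1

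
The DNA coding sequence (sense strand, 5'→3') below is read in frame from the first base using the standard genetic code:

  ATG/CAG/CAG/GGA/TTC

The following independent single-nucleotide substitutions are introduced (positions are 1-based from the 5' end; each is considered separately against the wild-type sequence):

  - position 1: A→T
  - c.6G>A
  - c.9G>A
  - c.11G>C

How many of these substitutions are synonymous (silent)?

Codon 1: ATG (Met) → TTG (Leu) — missense.
Codon 2: CAG (Gln) → CAA (Gln) — synonymous.
Codon 3: CAG (Gln) → CAA (Gln) — synonymous.
Codon 4: GGA (Gly) → GCA (Ala) — missense.
Synonymous: 2 of 4.

2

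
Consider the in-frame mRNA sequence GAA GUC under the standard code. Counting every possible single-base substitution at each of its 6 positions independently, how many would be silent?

4

Codon 1 (GAA, Glu): 1 synonymous substitution.
Codon 2 (GUC, Val): 3 synonymous substitutions.
Total: 1 + 3 = 4.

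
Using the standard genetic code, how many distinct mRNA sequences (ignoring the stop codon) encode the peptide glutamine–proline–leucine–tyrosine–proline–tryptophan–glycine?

Gln: 2 codons.
Pro: 4 codons.
Leu: 6 codons.
Tyr: 2 codons.
Pro: 4 codons.
Trp: 1 codon.
Gly: 4 codons.
2 × 4 × 6 × 2 × 4 × 1 × 4 = 1536.

1536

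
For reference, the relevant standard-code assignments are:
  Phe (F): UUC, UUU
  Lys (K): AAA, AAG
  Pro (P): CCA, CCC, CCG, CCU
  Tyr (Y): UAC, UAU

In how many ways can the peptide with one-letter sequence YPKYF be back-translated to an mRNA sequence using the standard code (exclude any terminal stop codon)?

Tyr: 2 codons.
Pro: 4 codons.
Lys: 2 codons.
Tyr: 2 codons.
Phe: 2 codons.
2 × 4 × 2 × 2 × 2 = 64.

64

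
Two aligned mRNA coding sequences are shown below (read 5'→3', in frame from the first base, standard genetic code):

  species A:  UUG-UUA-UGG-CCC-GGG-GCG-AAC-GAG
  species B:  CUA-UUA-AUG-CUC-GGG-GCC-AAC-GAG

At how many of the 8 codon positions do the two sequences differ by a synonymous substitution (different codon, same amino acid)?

2

Codon 1: UUG Leu / CUA Leu — synonymous.
Codon 2: UUA Leu / UUA Leu — identical.
Codon 3: UGG Trp / AUG Met — nonsynonymous.
Codon 4: CCC Pro / CUC Leu — nonsynonymous.
Codon 5: GGG Gly / GGG Gly — identical.
Codon 6: GCG Ala / GCC Ala — synonymous.
Codon 7: AAC Asn / AAC Asn — identical.
Codon 8: GAG Glu / GAG Glu — identical.
Synonymous differences: 2.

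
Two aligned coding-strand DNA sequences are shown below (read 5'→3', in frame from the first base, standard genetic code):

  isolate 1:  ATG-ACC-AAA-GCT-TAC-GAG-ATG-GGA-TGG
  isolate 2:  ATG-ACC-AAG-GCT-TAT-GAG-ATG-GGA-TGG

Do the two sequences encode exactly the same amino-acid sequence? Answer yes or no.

yes

Codon 1: ATG Met / ATG Met — identical.
Codon 2: ACC Thr / ACC Thr — identical.
Codon 3: AAA Lys / AAG Lys — synonymous.
Codon 4: GCT Ala / GCT Ala — identical.
Codon 5: TAC Tyr / TAT Tyr — synonymous.
Codon 6: GAG Glu / GAG Glu — identical.
Codon 7: ATG Met / ATG Met — identical.
Codon 8: GGA Gly / GGA Gly — identical.
Codon 9: TGG Trp / TGG Trp — identical.
Nonsynonymous differences: 0 → same protein.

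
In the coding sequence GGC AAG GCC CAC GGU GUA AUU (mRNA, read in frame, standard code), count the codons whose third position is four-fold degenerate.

Codon 1 GGC (Gly): third position 4-fold.
Codon 2 AAG (Lys): third position 2-fold.
Codon 3 GCC (Ala): third position 4-fold.
Codon 4 CAC (His): third position 2-fold.
Codon 5 GGU (Gly): third position 4-fold.
Codon 6 GUA (Val): third position 4-fold.
Codon 7 AUU (Ile): third position 3-fold.
Four-fold degenerate third positions: 4.

4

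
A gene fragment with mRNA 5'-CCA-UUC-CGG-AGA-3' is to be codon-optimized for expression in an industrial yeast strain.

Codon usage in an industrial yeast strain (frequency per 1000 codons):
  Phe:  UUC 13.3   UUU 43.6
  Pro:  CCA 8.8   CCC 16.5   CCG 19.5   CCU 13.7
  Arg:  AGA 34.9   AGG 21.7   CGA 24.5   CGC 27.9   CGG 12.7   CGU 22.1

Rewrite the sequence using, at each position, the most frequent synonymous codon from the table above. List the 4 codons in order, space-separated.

CCG UUU AGA AGA

Codon 1 (Pro): best is CCG at 19.5.
Codon 2 (Phe): best is UUU at 43.6.
Codon 3 (Arg): best is AGA at 34.9.
Codon 4 (Arg): best is AGA at 34.9.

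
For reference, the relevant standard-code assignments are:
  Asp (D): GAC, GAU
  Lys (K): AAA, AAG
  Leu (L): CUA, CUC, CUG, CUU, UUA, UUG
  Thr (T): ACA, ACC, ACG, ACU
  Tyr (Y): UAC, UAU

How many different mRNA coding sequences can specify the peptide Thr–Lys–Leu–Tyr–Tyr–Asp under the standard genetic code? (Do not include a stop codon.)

Thr: 4 codons.
Lys: 2 codons.
Leu: 6 codons.
Tyr: 2 codons.
Tyr: 2 codons.
Asp: 2 codons.
4 × 2 × 6 × 2 × 2 × 2 = 384.

384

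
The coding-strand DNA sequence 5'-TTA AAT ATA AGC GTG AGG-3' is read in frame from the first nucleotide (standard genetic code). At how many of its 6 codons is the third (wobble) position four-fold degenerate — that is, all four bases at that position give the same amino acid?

1

Codon 1 TTA (Leu): third position 2-fold.
Codon 2 AAT (Asn): third position 2-fold.
Codon 3 ATA (Ile): third position 3-fold.
Codon 4 AGC (Ser): third position 2-fold.
Codon 5 GTG (Val): third position 4-fold.
Codon 6 AGG (Arg): third position 2-fold.
Four-fold degenerate third positions: 1.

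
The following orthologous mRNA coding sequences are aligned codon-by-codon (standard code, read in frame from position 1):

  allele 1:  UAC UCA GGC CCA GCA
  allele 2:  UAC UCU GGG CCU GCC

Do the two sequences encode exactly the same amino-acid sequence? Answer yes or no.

Codon 1: UAC Tyr / UAC Tyr — identical.
Codon 2: UCA Ser / UCU Ser — synonymous.
Codon 3: GGC Gly / GGG Gly — synonymous.
Codon 4: CCA Pro / CCU Pro — synonymous.
Codon 5: GCA Ala / GCC Ala — synonymous.
Nonsynonymous differences: 0 → same protein.

yes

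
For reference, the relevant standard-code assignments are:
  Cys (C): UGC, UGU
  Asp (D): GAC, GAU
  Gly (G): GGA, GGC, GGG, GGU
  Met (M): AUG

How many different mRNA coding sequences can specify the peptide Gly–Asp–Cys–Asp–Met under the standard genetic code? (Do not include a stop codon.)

Gly: 4 codons.
Asp: 2 codons.
Cys: 2 codons.
Asp: 2 codons.
Met: 1 codon.
4 × 2 × 2 × 2 × 1 = 32.

32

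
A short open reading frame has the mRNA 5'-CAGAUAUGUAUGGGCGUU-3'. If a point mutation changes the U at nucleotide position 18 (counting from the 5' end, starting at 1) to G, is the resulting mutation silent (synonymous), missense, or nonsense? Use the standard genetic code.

Position 18 falls in codon 6: GUU → Val.
After the substitution the codon is GUG → Val.
Both encode Val, so the change is synonymous.

silent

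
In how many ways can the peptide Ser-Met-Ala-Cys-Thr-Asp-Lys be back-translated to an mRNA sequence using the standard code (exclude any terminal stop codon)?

Ser: 6 codons.
Met: 1 codon.
Ala: 4 codons.
Cys: 2 codons.
Thr: 4 codons.
Asp: 2 codons.
Lys: 2 codons.
6 × 1 × 4 × 2 × 4 × 2 × 2 = 768.

768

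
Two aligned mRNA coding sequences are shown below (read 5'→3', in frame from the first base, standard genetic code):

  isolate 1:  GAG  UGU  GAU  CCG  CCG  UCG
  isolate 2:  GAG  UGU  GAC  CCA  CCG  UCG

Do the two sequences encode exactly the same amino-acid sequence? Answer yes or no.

Codon 1: GAG Glu / GAG Glu — identical.
Codon 2: UGU Cys / UGU Cys — identical.
Codon 3: GAU Asp / GAC Asp — synonymous.
Codon 4: CCG Pro / CCA Pro — synonymous.
Codon 5: CCG Pro / CCG Pro — identical.
Codon 6: UCG Ser / UCG Ser — identical.
Nonsynonymous differences: 0 → same protein.

yes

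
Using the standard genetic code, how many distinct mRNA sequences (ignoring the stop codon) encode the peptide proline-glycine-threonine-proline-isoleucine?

768

Pro: 4 codons.
Gly: 4 codons.
Thr: 4 codons.
Pro: 4 codons.
Ile: 3 codons.
4 × 4 × 4 × 4 × 3 = 768.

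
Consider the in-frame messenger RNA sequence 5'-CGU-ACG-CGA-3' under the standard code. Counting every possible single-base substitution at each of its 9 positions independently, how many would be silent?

Codon 1 (CGU, Arg): 3 synonymous substitutions.
Codon 2 (ACG, Thr): 3 synonymous substitutions.
Codon 3 (CGA, Arg): 4 synonymous substitutions.
Total: 3 + 3 + 4 = 10.

10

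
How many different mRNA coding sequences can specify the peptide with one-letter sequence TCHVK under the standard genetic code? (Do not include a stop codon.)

Thr: 4 codons.
Cys: 2 codons.
His: 2 codons.
Val: 4 codons.
Lys: 2 codons.
4 × 2 × 2 × 4 × 2 = 128.

128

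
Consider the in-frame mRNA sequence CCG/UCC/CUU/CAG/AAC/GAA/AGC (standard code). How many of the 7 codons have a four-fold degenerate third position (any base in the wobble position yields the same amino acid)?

3

Codon 1 CCG (Pro): third position 4-fold.
Codon 2 UCC (Ser): third position 4-fold.
Codon 3 CUU (Leu): third position 4-fold.
Codon 4 CAG (Gln): third position 2-fold.
Codon 5 AAC (Asn): third position 2-fold.
Codon 6 GAA (Glu): third position 2-fold.
Codon 7 AGC (Ser): third position 2-fold.
Four-fold degenerate third positions: 3.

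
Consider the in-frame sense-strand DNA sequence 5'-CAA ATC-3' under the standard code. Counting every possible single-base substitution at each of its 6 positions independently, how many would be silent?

3

Codon 1 (CAA, Gln): 1 synonymous substitution.
Codon 2 (ATC, Ile): 2 synonymous substitutions.
Total: 1 + 2 = 3.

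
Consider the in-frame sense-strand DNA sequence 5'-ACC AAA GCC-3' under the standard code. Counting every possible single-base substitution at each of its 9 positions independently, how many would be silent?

7

Codon 1 (ACC, Thr): 3 synonymous substitutions.
Codon 2 (AAA, Lys): 1 synonymous substitution.
Codon 3 (GCC, Ala): 3 synonymous substitutions.
Total: 3 + 1 + 3 = 7.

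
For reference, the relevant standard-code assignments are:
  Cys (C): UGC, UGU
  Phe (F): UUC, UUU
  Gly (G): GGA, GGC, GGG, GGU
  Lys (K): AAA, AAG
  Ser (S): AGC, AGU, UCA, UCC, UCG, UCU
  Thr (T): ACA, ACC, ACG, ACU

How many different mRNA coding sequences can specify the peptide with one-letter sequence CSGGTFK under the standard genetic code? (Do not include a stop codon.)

Cys: 2 codons.
Ser: 6 codons.
Gly: 4 codons.
Gly: 4 codons.
Thr: 4 codons.
Phe: 2 codons.
Lys: 2 codons.
2 × 6 × 4 × 4 × 4 × 2 × 2 = 3072.

3072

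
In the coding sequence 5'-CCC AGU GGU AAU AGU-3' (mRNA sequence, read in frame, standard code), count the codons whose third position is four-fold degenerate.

2

Codon 1 CCC (Pro): third position 4-fold.
Codon 2 AGU (Ser): third position 2-fold.
Codon 3 GGU (Gly): third position 4-fold.
Codon 4 AAU (Asn): third position 2-fold.
Codon 5 AGU (Ser): third position 2-fold.
Four-fold degenerate third positions: 2.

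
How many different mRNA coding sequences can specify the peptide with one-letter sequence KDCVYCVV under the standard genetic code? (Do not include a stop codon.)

Lys: 2 codons.
Asp: 2 codons.
Cys: 2 codons.
Val: 4 codons.
Tyr: 2 codons.
Cys: 2 codons.
Val: 4 codons.
Val: 4 codons.
2 × 2 × 2 × 4 × 2 × 2 × 4 × 4 = 2048.

2048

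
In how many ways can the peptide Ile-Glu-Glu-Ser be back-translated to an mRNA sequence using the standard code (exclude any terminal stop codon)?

72

Ile: 3 codons.
Glu: 2 codons.
Glu: 2 codons.
Ser: 6 codons.
3 × 2 × 2 × 6 = 72.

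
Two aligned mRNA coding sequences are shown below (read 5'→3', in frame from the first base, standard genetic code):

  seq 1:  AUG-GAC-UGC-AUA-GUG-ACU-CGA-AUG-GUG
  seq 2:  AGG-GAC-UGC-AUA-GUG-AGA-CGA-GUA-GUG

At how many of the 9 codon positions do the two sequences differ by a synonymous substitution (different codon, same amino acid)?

0

Codon 1: AUG Met / AGG Arg — nonsynonymous.
Codon 2: GAC Asp / GAC Asp — identical.
Codon 3: UGC Cys / UGC Cys — identical.
Codon 4: AUA Ile / AUA Ile — identical.
Codon 5: GUG Val / GUG Val — identical.
Codon 6: ACU Thr / AGA Arg — nonsynonymous.
Codon 7: CGA Arg / CGA Arg — identical.
Codon 8: AUG Met / GUA Val — nonsynonymous.
Codon 9: GUG Val / GUG Val — identical.
Synonymous differences: 0.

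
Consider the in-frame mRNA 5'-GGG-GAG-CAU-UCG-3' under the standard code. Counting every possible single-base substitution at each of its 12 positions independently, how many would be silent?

Codon 1 (GGG, Gly): 3 synonymous substitutions.
Codon 2 (GAG, Glu): 1 synonymous substitution.
Codon 3 (CAU, His): 1 synonymous substitution.
Codon 4 (UCG, Ser): 3 synonymous substitutions.
Total: 3 + 1 + 1 + 3 = 8.

8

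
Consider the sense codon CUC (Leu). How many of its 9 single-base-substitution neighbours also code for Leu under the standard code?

3

Position 1: none → 0 synonymous.
Position 2: none → 0 synonymous.
Position 3: CUU, CUA, CUG → 3 synonymous.
Total: 0 + 0 + 3 = 3.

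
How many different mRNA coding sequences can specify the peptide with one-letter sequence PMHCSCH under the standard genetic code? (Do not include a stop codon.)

Pro: 4 codons.
Met: 1 codon.
His: 2 codons.
Cys: 2 codons.
Ser: 6 codons.
Cys: 2 codons.
His: 2 codons.
4 × 1 × 2 × 2 × 6 × 2 × 2 = 384.

384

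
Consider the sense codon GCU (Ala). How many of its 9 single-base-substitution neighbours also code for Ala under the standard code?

3

Position 1: none → 0 synonymous.
Position 2: none → 0 synonymous.
Position 3: GCC, GCA, GCG → 3 synonymous.
Total: 0 + 0 + 3 = 3.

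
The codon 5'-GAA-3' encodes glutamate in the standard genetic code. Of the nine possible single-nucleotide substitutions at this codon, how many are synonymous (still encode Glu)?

Position 1: none → 0 synonymous.
Position 2: none → 0 synonymous.
Position 3: GAG → 1 synonymous.
Total: 0 + 0 + 1 = 1.

1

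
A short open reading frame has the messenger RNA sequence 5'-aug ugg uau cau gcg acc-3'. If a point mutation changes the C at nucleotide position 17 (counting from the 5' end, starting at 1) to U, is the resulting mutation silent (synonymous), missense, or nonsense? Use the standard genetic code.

Position 17 falls in codon 6: ACC → Thr.
After the substitution the codon is AUC → Ile.
Thr ≠ Ile, so this is a missense mutation.

missense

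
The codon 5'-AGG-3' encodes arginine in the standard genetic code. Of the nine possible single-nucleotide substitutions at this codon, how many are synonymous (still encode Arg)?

2

Position 1: CGG → 1 synonymous.
Position 2: none → 0 synonymous.
Position 3: AGA → 1 synonymous.
Total: 1 + 0 + 1 = 2.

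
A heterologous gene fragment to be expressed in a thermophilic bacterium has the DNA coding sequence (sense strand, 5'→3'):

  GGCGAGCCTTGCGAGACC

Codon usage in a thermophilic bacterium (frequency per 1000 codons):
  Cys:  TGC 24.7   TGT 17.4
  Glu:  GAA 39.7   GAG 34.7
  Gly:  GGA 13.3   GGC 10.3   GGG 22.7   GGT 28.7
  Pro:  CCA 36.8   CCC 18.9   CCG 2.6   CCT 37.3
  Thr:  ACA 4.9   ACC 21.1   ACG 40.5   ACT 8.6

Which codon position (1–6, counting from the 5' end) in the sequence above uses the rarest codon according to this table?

Codon 1 GGC (Gly): 10.3 per 1000.
Codon 2 GAG (Glu): 34.7 per 1000.
Codon 3 CCT (Pro): 37.3 per 1000.
Codon 4 TGC (Cys): 24.7 per 1000.
Codon 5 GAG (Glu): 34.7 per 1000.
Codon 6 ACC (Thr): 21.1 per 1000.
Lowest frequency is 10.3 at codon 1.

1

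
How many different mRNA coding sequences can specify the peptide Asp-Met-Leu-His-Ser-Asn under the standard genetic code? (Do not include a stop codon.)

288

Asp: 2 codons.
Met: 1 codon.
Leu: 6 codons.
His: 2 codons.
Ser: 6 codons.
Asn: 2 codons.
2 × 1 × 6 × 2 × 6 × 2 = 288.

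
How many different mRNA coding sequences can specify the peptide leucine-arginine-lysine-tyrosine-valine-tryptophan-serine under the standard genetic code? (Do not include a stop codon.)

3456

Leu: 6 codons.
Arg: 6 codons.
Lys: 2 codons.
Tyr: 2 codons.
Val: 4 codons.
Trp: 1 codon.
Ser: 6 codons.
6 × 6 × 2 × 2 × 4 × 1 × 6 = 3456.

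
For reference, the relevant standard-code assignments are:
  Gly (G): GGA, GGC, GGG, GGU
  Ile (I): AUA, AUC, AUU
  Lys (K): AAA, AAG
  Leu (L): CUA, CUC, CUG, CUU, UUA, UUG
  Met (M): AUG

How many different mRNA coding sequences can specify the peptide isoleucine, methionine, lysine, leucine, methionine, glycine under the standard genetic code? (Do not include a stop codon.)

144

Ile: 3 codons.
Met: 1 codon.
Lys: 2 codons.
Leu: 6 codons.
Met: 1 codon.
Gly: 4 codons.
3 × 1 × 2 × 6 × 1 × 4 = 144.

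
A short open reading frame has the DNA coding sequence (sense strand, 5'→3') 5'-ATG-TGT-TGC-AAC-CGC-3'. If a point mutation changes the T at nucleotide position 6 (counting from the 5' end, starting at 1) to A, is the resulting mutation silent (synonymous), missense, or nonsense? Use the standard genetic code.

nonsense

Position 6 falls in codon 2: TGT → Cys.
After the substitution the codon is TGA → Stop.
The new codon is a stop codon, so this is a nonsense mutation.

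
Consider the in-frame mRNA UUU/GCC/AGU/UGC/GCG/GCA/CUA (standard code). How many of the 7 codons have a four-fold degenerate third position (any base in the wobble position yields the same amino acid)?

Codon 1 UUU (Phe): third position 2-fold.
Codon 2 GCC (Ala): third position 4-fold.
Codon 3 AGU (Ser): third position 2-fold.
Codon 4 UGC (Cys): third position 2-fold.
Codon 5 GCG (Ala): third position 4-fold.
Codon 6 GCA (Ala): third position 4-fold.
Codon 7 CUA (Leu): third position 4-fold.
Four-fold degenerate third positions: 4.

4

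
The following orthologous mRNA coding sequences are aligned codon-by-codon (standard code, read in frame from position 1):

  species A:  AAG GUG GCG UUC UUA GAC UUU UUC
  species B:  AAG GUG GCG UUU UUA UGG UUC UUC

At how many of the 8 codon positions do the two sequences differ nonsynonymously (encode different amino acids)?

1

Codon 1: AAG Lys / AAG Lys — identical.
Codon 2: GUG Val / GUG Val — identical.
Codon 3: GCG Ala / GCG Ala — identical.
Codon 4: UUC Phe / UUU Phe — synonymous.
Codon 5: UUA Leu / UUA Leu — identical.
Codon 6: GAC Asp / UGG Trp — nonsynonymous.
Codon 7: UUU Phe / UUC Phe — synonymous.
Codon 8: UUC Phe / UUC Phe — identical.
Nonsynonymous differences: 1.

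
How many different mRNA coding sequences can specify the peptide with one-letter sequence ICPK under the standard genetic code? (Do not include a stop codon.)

Ile: 3 codons.
Cys: 2 codons.
Pro: 4 codons.
Lys: 2 codons.
3 × 2 × 4 × 2 = 48.

48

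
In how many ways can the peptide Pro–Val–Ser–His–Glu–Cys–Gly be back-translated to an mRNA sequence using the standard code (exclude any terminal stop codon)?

3072

Pro: 4 codons.
Val: 4 codons.
Ser: 6 codons.
His: 2 codons.
Glu: 2 codons.
Cys: 2 codons.
Gly: 4 codons.
4 × 4 × 6 × 2 × 2 × 2 × 4 = 3072.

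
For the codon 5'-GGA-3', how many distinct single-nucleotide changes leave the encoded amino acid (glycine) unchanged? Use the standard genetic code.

3

Position 1: none → 0 synonymous.
Position 2: none → 0 synonymous.
Position 3: GGT, GGC, GGG → 3 synonymous.
Total: 0 + 0 + 3 = 3.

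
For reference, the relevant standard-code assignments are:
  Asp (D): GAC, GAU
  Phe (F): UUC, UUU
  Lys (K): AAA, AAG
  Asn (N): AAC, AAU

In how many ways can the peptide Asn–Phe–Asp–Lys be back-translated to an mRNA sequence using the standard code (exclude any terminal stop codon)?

Asn: 2 codons.
Phe: 2 codons.
Asp: 2 codons.
Lys: 2 codons.
2 × 2 × 2 × 2 = 16.

16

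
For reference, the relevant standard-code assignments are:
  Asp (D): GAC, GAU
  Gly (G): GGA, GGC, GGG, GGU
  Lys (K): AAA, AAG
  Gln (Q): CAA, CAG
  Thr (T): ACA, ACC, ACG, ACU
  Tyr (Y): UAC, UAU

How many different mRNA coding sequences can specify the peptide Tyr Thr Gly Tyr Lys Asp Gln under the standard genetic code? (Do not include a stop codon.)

Tyr: 2 codons.
Thr: 4 codons.
Gly: 4 codons.
Tyr: 2 codons.
Lys: 2 codons.
Asp: 2 codons.
Gln: 2 codons.
2 × 4 × 4 × 2 × 2 × 2 × 2 = 512.

512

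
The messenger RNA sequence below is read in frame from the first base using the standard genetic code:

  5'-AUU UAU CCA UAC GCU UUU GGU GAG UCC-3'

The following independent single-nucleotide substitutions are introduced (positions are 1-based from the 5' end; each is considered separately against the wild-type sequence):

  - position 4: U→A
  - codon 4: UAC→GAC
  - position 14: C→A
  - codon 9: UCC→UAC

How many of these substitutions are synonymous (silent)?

0

Codon 2: UAU (Tyr) → AAU (Asn) — missense.
Codon 4: UAC (Tyr) → GAC (Asp) — missense.
Codon 5: GCU (Ala) → GAU (Asp) — missense.
Codon 9: UCC (Ser) → UAC (Tyr) — missense.
Synonymous: 0 of 4.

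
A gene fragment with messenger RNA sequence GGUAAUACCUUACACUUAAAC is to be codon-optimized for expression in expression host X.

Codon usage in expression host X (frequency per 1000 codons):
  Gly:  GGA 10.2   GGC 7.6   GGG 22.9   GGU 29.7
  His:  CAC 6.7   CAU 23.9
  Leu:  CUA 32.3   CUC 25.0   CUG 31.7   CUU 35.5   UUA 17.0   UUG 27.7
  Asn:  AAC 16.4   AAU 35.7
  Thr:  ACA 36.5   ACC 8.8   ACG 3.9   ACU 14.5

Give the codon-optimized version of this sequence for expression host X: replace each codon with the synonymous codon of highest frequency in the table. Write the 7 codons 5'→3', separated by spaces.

Codon 1 (Gly): best is GGU at 29.7.
Codon 2 (Asn): best is AAU at 35.7.
Codon 3 (Thr): best is ACA at 36.5.
Codon 4 (Leu): best is CUU at 35.5.
Codon 5 (His): best is CAU at 23.9.
Codon 6 (Leu): best is CUU at 35.5.
Codon 7 (Asn): best is AAU at 35.7.

GGU AAU ACA CUU CAU CUU AAU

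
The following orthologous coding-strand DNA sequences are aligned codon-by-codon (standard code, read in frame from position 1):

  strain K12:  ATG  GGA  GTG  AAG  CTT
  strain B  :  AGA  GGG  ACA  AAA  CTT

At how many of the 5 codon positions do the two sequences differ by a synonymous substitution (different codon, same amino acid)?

Codon 1: ATG Met / AGA Arg — nonsynonymous.
Codon 2: GGA Gly / GGG Gly — synonymous.
Codon 3: GTG Val / ACA Thr — nonsynonymous.
Codon 4: AAG Lys / AAA Lys — synonymous.
Codon 5: CTT Leu / CTT Leu — identical.
Synonymous differences: 2.

2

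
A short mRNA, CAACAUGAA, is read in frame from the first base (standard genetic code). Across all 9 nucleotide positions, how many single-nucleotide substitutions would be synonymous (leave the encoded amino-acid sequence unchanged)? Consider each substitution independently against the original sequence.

Codon 1 (CAA, Gln): 1 synonymous substitution.
Codon 2 (CAU, His): 1 synonymous substitution.
Codon 3 (GAA, Glu): 1 synonymous substitution.
Total: 1 + 1 + 1 = 3.

3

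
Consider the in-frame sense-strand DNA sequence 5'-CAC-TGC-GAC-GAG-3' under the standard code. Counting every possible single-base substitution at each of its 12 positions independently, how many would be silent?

4

Codon 1 (CAC, His): 1 synonymous substitution.
Codon 2 (TGC, Cys): 1 synonymous substitution.
Codon 3 (GAC, Asp): 1 synonymous substitution.
Codon 4 (GAG, Glu): 1 synonymous substitution.
Total: 1 + 1 + 1 + 1 = 4.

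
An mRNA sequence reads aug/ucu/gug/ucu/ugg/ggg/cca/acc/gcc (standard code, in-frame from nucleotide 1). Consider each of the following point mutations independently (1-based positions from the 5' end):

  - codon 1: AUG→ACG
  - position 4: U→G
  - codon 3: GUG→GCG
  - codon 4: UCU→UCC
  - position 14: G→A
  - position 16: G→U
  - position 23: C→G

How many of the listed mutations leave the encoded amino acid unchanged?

Codon 1: AUG (Met) → ACG (Thr) — missense.
Codon 2: UCU (Ser) → GCU (Ala) — missense.
Codon 3: GUG (Val) → GCG (Ala) — missense.
Codon 4: UCU (Ser) → UCC (Ser) — synonymous.
Codon 5: UGG (Trp) → UAG (Stop) — nonsense.
Codon 6: GGG (Gly) → UGG (Trp) — missense.
Codon 8: ACC (Thr) → AGC (Ser) — missense.
Synonymous: 1 of 7.

1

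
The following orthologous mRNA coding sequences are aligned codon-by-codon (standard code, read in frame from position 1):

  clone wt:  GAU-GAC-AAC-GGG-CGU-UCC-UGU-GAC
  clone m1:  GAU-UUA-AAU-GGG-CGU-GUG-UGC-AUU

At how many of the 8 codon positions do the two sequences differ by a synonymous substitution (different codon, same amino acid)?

2

Codon 1: GAU Asp / GAU Asp — identical.
Codon 2: GAC Asp / UUA Leu — nonsynonymous.
Codon 3: AAC Asn / AAU Asn — synonymous.
Codon 4: GGG Gly / GGG Gly — identical.
Codon 5: CGU Arg / CGU Arg — identical.
Codon 6: UCC Ser / GUG Val — nonsynonymous.
Codon 7: UGU Cys / UGC Cys — synonymous.
Codon 8: GAC Asp / AUU Ile — nonsynonymous.
Synonymous differences: 2.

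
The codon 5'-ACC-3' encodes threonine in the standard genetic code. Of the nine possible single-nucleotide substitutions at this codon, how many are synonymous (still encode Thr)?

Position 1: none → 0 synonymous.
Position 2: none → 0 synonymous.
Position 3: ACU, ACA, ACG → 3 synonymous.
Total: 0 + 0 + 3 = 3.

3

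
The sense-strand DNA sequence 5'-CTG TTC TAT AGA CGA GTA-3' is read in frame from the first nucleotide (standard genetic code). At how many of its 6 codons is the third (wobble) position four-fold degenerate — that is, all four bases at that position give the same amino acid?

Codon 1 CTG (Leu): third position 4-fold.
Codon 2 TTC (Phe): third position 2-fold.
Codon 3 TAT (Tyr): third position 2-fold.
Codon 4 AGA (Arg): third position 2-fold.
Codon 5 CGA (Arg): third position 4-fold.
Codon 6 GTA (Val): third position 4-fold.
Four-fold degenerate third positions: 3.

3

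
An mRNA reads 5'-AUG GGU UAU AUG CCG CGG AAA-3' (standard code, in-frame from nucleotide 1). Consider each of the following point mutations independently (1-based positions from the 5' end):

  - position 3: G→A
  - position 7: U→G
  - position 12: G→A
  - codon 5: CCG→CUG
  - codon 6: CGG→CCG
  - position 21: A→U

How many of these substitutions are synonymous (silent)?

0

Codon 1: AUG (Met) → AUA (Ile) — missense.
Codon 3: UAU (Tyr) → GAU (Asp) — missense.
Codon 4: AUG (Met) → AUA (Ile) — missense.
Codon 5: CCG (Pro) → CUG (Leu) — missense.
Codon 6: CGG (Arg) → CCG (Pro) — missense.
Codon 7: AAA (Lys) → AAU (Asn) — missense.
Synonymous: 0 of 6.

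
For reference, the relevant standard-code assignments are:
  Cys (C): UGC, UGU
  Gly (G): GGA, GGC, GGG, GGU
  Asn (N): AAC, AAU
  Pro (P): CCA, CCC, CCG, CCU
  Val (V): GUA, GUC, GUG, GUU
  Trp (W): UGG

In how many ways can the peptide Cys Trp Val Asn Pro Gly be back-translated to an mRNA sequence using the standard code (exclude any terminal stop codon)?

Cys: 2 codons.
Trp: 1 codon.
Val: 4 codons.
Asn: 2 codons.
Pro: 4 codons.
Gly: 4 codons.
2 × 1 × 4 × 2 × 4 × 4 = 256.

256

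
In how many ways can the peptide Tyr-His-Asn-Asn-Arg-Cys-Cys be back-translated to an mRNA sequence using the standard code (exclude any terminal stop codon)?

384

Tyr: 2 codons.
His: 2 codons.
Asn: 2 codons.
Asn: 2 codons.
Arg: 6 codons.
Cys: 2 codons.
Cys: 2 codons.
2 × 2 × 2 × 2 × 6 × 2 × 2 = 384.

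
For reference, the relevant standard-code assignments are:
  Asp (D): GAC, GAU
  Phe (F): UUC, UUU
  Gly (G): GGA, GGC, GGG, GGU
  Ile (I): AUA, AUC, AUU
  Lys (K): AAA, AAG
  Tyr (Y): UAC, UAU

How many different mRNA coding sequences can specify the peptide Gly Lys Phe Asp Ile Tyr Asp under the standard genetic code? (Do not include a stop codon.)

Gly: 4 codons.
Lys: 2 codons.
Phe: 2 codons.
Asp: 2 codons.
Ile: 3 codons.
Tyr: 2 codons.
Asp: 2 codons.
4 × 2 × 2 × 2 × 3 × 2 × 2 = 384.

384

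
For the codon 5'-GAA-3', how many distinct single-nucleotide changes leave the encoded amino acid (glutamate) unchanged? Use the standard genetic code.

Position 1: none → 0 synonymous.
Position 2: none → 0 synonymous.
Position 3: GAG → 1 synonymous.
Total: 0 + 0 + 1 = 1.

1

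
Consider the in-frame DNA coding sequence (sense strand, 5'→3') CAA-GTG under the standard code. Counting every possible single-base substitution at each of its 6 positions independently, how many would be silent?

Codon 1 (CAA, Gln): 1 synonymous substitution.
Codon 2 (GTG, Val): 3 synonymous substitutions.
Total: 1 + 3 = 4.

4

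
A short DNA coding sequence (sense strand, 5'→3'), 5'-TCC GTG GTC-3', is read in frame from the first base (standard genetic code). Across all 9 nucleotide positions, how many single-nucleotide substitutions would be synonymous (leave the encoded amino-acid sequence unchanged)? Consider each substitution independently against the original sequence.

9

Codon 1 (TCC, Ser): 3 synonymous substitutions.
Codon 2 (GTG, Val): 3 synonymous substitutions.
Codon 3 (GTC, Val): 3 synonymous substitutions.
Total: 3 + 3 + 3 = 9.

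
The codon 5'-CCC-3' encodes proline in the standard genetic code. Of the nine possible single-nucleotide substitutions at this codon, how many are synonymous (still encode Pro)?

3

Position 1: none → 0 synonymous.
Position 2: none → 0 synonymous.
Position 3: CCU, CCA, CCG → 3 synonymous.
Total: 0 + 0 + 3 = 3.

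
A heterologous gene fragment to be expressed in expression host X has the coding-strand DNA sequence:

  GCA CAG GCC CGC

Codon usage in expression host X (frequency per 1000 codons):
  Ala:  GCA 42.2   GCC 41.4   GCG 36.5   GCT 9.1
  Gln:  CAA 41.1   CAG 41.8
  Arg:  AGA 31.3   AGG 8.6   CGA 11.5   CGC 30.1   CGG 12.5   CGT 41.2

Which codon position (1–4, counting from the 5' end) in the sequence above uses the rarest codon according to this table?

4

Codon 1 GCA (Ala): 42.2 per 1000.
Codon 2 CAG (Gln): 41.8 per 1000.
Codon 3 GCC (Ala): 41.4 per 1000.
Codon 4 CGC (Arg): 30.1 per 1000.
Lowest frequency is 30.1 at codon 4.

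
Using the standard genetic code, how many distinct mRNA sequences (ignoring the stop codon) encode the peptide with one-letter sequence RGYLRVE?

13824

Arg: 6 codons.
Gly: 4 codons.
Tyr: 2 codons.
Leu: 6 codons.
Arg: 6 codons.
Val: 4 codons.
Glu: 2 codons.
6 × 4 × 2 × 6 × 6 × 4 × 2 = 13824.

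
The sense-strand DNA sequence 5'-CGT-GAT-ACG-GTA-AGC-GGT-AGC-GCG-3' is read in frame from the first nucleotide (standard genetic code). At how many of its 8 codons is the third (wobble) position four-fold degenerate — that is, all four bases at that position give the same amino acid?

Codon 1 CGT (Arg): third position 4-fold.
Codon 2 GAT (Asp): third position 2-fold.
Codon 3 ACG (Thr): third position 4-fold.
Codon 4 GTA (Val): third position 4-fold.
Codon 5 AGC (Ser): third position 2-fold.
Codon 6 GGT (Gly): third position 4-fold.
Codon 7 AGC (Ser): third position 2-fold.
Codon 8 GCG (Ala): third position 4-fold.
Four-fold degenerate third positions: 5.

5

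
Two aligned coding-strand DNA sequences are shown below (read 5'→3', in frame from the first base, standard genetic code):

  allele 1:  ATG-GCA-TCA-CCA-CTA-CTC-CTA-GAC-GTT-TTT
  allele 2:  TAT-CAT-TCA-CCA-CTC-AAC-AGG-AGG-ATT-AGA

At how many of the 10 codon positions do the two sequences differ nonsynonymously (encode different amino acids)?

Codon 1: ATG Met / TAT Tyr — nonsynonymous.
Codon 2: GCA Ala / CAT His — nonsynonymous.
Codon 3: TCA Ser / TCA Ser — identical.
Codon 4: CCA Pro / CCA Pro — identical.
Codon 5: CTA Leu / CTC Leu — synonymous.
Codon 6: CTC Leu / AAC Asn — nonsynonymous.
Codon 7: CTA Leu / AGG Arg — nonsynonymous.
Codon 8: GAC Asp / AGG Arg — nonsynonymous.
Codon 9: GTT Val / ATT Ile — nonsynonymous.
Codon 10: TTT Phe / AGA Arg — nonsynonymous.
Nonsynonymous differences: 7.

7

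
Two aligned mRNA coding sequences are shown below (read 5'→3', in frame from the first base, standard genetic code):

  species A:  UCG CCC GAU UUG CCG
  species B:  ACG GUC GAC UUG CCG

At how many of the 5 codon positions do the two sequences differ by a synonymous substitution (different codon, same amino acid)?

Codon 1: UCG Ser / ACG Thr — nonsynonymous.
Codon 2: CCC Pro / GUC Val — nonsynonymous.
Codon 3: GAU Asp / GAC Asp — synonymous.
Codon 4: UUG Leu / UUG Leu — identical.
Codon 5: CCG Pro / CCG Pro — identical.
Synonymous differences: 1.

1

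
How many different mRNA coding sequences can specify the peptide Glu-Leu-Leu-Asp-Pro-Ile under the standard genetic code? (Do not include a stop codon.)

1728

Glu: 2 codons.
Leu: 6 codons.
Leu: 6 codons.
Asp: 2 codons.
Pro: 4 codons.
Ile: 3 codons.
2 × 6 × 6 × 2 × 4 × 3 = 1728.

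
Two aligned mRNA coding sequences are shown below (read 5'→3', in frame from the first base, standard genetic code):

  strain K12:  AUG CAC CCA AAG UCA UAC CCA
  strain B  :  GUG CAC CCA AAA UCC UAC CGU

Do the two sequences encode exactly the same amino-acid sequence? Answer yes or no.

no

Codon 1: AUG Met / GUG Val — nonsynonymous.
Codon 2: CAC His / CAC His — identical.
Codon 3: CCA Pro / CCA Pro — identical.
Codon 4: AAG Lys / AAA Lys — synonymous.
Codon 5: UCA Ser / UCC Ser — synonymous.
Codon 6: UAC Tyr / UAC Tyr — identical.
Codon 7: CCA Pro / CGU Arg — nonsynonymous.
Nonsynonymous differences: 2 → different protein.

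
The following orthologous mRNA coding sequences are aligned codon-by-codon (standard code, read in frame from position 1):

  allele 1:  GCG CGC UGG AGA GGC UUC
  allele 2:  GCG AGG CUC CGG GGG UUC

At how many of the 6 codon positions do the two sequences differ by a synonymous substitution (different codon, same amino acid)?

3

Codon 1: GCG Ala / GCG Ala — identical.
Codon 2: CGC Arg / AGG Arg — synonymous.
Codon 3: UGG Trp / CUC Leu — nonsynonymous.
Codon 4: AGA Arg / CGG Arg — synonymous.
Codon 5: GGC Gly / GGG Gly — synonymous.
Codon 6: UUC Phe / UUC Phe — identical.
Synonymous differences: 3.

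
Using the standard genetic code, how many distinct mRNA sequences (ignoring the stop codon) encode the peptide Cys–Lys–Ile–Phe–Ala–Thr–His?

Cys: 2 codons.
Lys: 2 codons.
Ile: 3 codons.
Phe: 2 codons.
Ala: 4 codons.
Thr: 4 codons.
His: 2 codons.
2 × 2 × 3 × 2 × 4 × 4 × 2 = 768.

768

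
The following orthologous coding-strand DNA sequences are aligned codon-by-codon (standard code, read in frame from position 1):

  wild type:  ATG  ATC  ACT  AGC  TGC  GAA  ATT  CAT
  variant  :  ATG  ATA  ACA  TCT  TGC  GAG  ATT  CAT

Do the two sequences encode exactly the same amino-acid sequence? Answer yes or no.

yes

Codon 1: ATG Met / ATG Met — identical.
Codon 2: ATC Ile / ATA Ile — synonymous.
Codon 3: ACT Thr / ACA Thr — synonymous.
Codon 4: AGC Ser / TCT Ser — synonymous.
Codon 5: TGC Cys / TGC Cys — identical.
Codon 6: GAA Glu / GAG Glu — synonymous.
Codon 7: ATT Ile / ATT Ile — identical.
Codon 8: CAT His / CAT His — identical.
Nonsynonymous differences: 0 → same protein.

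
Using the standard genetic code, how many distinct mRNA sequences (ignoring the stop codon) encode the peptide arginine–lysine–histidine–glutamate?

Arg: 6 codons.
Lys: 2 codons.
His: 2 codons.
Glu: 2 codons.
6 × 2 × 2 × 2 = 48.

48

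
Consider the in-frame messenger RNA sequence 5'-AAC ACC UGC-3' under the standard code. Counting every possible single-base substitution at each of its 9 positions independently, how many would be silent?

5

Codon 1 (AAC, Asn): 1 synonymous substitution.
Codon 2 (ACC, Thr): 3 synonymous substitutions.
Codon 3 (UGC, Cys): 1 synonymous substitution.
Total: 1 + 3 + 1 = 5.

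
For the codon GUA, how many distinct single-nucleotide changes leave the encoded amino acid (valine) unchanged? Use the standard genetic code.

Position 1: none → 0 synonymous.
Position 2: none → 0 synonymous.
Position 3: GUU, GUC, GUG → 3 synonymous.
Total: 0 + 0 + 3 = 3.

3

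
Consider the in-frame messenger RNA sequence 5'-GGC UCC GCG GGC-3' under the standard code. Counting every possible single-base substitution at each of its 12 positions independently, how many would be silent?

12

Codon 1 (GGC, Gly): 3 synonymous substitutions.
Codon 2 (UCC, Ser): 3 synonymous substitutions.
Codon 3 (GCG, Ala): 3 synonymous substitutions.
Codon 4 (GGC, Gly): 3 synonymous substitutions.
Total: 3 + 3 + 3 + 3 = 12.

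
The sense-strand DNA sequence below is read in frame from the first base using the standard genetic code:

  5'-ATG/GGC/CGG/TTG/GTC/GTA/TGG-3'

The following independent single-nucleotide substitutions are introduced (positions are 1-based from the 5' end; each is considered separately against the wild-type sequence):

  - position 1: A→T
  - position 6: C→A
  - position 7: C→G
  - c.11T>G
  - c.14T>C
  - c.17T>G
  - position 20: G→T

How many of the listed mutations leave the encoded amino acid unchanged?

1

Codon 1: ATG (Met) → TTG (Leu) — missense.
Codon 2: GGC (Gly) → GGA (Gly) — synonymous.
Codon 3: CGG (Arg) → GGG (Gly) — missense.
Codon 4: TTG (Leu) → TGG (Trp) — missense.
Codon 5: GTC (Val) → GCC (Ala) — missense.
Codon 6: GTA (Val) → GGA (Gly) — missense.
Codon 7: TGG (Trp) → TTG (Leu) — missense.
Synonymous: 1 of 7.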